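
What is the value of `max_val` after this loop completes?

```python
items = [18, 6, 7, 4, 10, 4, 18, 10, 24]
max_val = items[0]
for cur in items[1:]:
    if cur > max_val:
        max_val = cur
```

Maximum of [18, 6, 7, 4, 10, 4, 18, 10, 24]
`max_val` takes the values: 18 → 24

Answer: 24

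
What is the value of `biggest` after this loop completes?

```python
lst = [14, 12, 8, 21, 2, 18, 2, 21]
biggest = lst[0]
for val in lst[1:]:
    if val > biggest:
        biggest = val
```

Maximum of [14, 12, 8, 21, 2, 18, 2, 21]
`biggest` takes the values: 14 → 21

Answer: 21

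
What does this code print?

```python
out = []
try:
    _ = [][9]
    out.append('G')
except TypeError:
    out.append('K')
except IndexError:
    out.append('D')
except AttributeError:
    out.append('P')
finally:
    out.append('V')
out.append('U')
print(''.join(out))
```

Execution trace: 'D' (except IndexError) → 'V' (finally) → 'U' (after the try/except). Output: DVU

Answer: DVU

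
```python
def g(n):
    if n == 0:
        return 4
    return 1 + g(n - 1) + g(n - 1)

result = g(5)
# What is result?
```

g(n) = 1 + 2·g(n-1), g(0)=4. Closed form: (4+1)·2^5 - 1 = 159.

Answer: 159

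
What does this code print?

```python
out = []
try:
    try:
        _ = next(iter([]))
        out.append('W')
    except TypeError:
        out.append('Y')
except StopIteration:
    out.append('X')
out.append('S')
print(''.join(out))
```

Execution trace: 'X' (outer except StopIteration) → 'S' (after the try/except). Output: XS

Answer: XS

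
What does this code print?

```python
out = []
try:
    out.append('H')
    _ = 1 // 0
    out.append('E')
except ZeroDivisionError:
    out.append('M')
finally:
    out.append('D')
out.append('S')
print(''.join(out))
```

Execution trace: 'H' (try body) → 'M' (except ZeroDivisionError) → 'D' (finally) → 'S' (after the try/except). Output: HMDS

Answer: HMDS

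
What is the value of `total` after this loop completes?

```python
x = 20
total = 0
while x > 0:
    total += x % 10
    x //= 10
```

Sum digits of 20
`total` takes the values: 0 → 2

Answer: 2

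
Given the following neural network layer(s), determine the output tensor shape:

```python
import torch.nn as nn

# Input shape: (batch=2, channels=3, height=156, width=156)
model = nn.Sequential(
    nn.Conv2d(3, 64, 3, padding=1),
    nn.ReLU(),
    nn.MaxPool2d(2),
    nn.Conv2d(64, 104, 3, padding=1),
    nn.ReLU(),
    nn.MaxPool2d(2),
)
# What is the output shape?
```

Input: (2, 3, 156, 156) -> after first Conv2d: (2, 64, 156, 156) -> after first MaxPool2d: (2, 64, 78, 78) -> after second Conv2d: (2, 104, 78, 78) -> Output: (2, 104, 39, 39)

Answer: (2, 104, 39, 39)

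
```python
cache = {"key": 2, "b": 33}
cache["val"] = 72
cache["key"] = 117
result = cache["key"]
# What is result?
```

Trace:
`cache = {"key": 2, "b": 33}` → cache = {'key': 2, 'b': 33}
`cache["val"] = 72` → cache = {'key': 2, 'b': 33, 'val': 72}
`cache["key"] = 117` → cache = {'key': 117, 'b': 33, 'val': 72}
`result = cache["key"]` → result = 117
So result = 117

Answer: 117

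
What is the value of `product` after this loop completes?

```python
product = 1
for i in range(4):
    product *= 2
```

2^4 = 16
`product` takes the values: 1 → 2 → 4 → 8 → 16

Answer: 16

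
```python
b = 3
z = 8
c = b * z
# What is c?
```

Trace:
`b = 3` → b = 3
`z = 8` → z = 8
`c = b * z` → c = 24
So c = 24

Answer: 24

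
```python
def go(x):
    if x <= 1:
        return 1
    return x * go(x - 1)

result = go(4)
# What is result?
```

go(4) = 4 * 3 * 2 * 1 = 24

Answer: 24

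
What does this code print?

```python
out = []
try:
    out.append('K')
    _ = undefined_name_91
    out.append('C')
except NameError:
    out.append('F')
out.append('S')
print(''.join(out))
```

Execution trace: 'K' (try body) → 'F' (except NameError) → 'S' (after the try/except). Output: KFS

Answer: KFS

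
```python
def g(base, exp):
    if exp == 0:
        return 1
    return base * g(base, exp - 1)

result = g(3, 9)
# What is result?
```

g(3, 9) = 3 * 3 * 3 * 3 * 3 * 3 * 3 * 3 * 3 = 19683

Answer: 19683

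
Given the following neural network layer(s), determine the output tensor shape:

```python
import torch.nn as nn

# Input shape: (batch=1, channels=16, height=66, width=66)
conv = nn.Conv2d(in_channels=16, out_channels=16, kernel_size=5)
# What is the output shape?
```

Input: (1, 16, 66, 66) -> Output: (1, 16, 62, 62)

Answer: (1, 16, 62, 62)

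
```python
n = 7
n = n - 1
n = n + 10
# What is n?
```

Trace:
`n = 7` → n = 7
`n = n - 1` → n = 6
`n = n + 10` → n = 16
So n = 16

Answer: 16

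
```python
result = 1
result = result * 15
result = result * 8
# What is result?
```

Trace:
`result = 1` → result = 1
`result = result * 15` → result = 15
`result = result * 8` → result = 120
So result = 120

Answer: 120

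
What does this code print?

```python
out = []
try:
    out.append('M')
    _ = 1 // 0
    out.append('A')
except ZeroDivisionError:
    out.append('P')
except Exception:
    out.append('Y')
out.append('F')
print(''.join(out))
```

Execution trace: 'M' (try body) → 'P' (except ZeroDivisionError) → 'F' (after the try/except). Output: MPF

Answer: MPF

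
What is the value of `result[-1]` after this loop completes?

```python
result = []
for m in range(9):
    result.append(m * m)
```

Last element of squares 0 to 8
`result` takes the values: [] → [0] → [0, 1] → [0, 1, 4] → [0, 1, 4, 9] → [0, 1, 4, 9, 16] → [0, 1, 4, 9, 16, 25] → [0, 1, 4, 9, 16, 25, 36] → [0, 1, 4, 9, 16, 25, 36, 49] → [0, 1, 4, 9, 16, 25, 36, 49, 64]
So `result[-1]` = 64

Answer: 64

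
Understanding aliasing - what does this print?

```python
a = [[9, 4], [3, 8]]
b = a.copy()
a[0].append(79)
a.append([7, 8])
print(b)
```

Key concept: shallow copy with nested lists.
Step by step:
`a = [[9, 4], [3, 8]]` → a = [[9, 4], [3, 8]]
`b = a.copy()` → b = [[9, 4], [3, 8]]
`a[0].append(79)` → a = [[9, 4, 79], [3, 8]]; b = [[9, 4, 79], [3, 8]]
`a.append([7, 8])` → a = [[9, 4, 79], [3, 8], [7, 8]]
`print(b)` → prints [[9, 4, 79], [3, 8]]

Answer: [[9, 4, 79], [3, 8]]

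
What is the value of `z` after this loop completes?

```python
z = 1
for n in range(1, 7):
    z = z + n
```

Start at 1, add 1 through 6
`z` takes the values: 1 → 2 → 4 → 7 → 11 → 16 → 22

Answer: 22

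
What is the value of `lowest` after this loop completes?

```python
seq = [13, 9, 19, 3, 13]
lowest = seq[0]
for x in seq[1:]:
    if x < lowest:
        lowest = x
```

Minimum of [13, 9, 19, 3, 13]
`lowest` takes the values: 13 → 9 → 3

Answer: 3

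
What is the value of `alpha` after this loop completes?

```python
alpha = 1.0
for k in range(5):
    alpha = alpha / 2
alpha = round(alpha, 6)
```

Halving LR 5 times: 1 / 2^5
`alpha` takes the values: 1.0 → 0.5 → 0.25 → 0.125 → 0.0625 → 0.03125

Answer: 0.03125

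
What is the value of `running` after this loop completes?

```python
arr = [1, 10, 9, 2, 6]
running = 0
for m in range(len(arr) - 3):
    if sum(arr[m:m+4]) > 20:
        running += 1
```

Count windows with sum > 20
`running` takes the values: 0 → 1 → 2

Answer: 2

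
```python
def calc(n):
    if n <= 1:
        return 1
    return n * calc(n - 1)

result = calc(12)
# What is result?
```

calc(12) = 12 * 11 * 10 * 9 * 8 * 7 * 6 * 5 * 4 * 3 * 2 * 1 = 479001600

Answer: 479001600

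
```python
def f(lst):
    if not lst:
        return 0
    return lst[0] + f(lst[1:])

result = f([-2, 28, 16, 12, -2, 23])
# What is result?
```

(-2) + 28 + 16 + 12 + (-2) + 23 + 0 = 75

Answer: 75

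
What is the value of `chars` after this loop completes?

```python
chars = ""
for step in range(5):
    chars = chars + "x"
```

Repeat 'x' 5 times
`chars` takes the values: "" → "x" → "xx" → "xxx" → "xxxx" → "xxxxx"

Answer: "xxxxx"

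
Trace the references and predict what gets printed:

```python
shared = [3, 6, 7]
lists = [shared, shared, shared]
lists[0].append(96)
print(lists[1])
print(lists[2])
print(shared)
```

Key concept: list of same reference.
Step by step:
`shared = [3, 6, 7]` → shared = [3, 6, 7]
`lists = [shared, shared, shared]` → lists = [[3, 6, 7], [3, 6, 7], [3, 6, 7]]
`lists[0].append(96)` → shared = [3, 6, 7, 96]; lists = [[3, 6, 7, 96], [3, 6, 7, 96], [3, 6, 7, 96]]
`print(lists[1])` → prints [3, 6, 7, 96]
`print(lists[2])` → prints [3, 6, 7, 96]
`print(shared)` → prints [3, 6, 7, 96]

Answer:
[3, 6, 7, 96]
[3, 6, 7, 96]
[3, 6, 7, 96]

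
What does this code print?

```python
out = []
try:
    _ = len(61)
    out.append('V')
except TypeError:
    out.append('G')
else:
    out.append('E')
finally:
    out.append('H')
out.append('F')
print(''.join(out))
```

Execution trace: 'G' (except TypeError) → 'H' (finally) → 'F' (after the try/except). Output: GHF

Answer: GHF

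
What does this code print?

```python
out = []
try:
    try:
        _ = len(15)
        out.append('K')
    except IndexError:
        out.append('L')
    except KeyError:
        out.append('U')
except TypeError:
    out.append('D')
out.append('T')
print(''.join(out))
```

Execution trace: 'D' (outer except TypeError) → 'T' (after the try/except). Output: DT

Answer: DT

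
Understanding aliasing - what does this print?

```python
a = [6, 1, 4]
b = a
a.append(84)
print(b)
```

Key concept: basic list aliasing.
Step by step:
`a = [6, 1, 4]` → a = [6, 1, 4]
`b = a` → b = [6, 1, 4] (same object as a)
`a.append(84)` → a = [6, 1, 4, 84] (same object as b); b = [6, 1, 4, 84] (same object as a)
`print(b)` → prints [6, 1, 4, 84]

Answer: [6, 1, 4, 84]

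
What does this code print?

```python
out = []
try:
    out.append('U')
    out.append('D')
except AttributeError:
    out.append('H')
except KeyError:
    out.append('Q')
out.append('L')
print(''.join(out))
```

Execution trace: 'U' (try body) → 'D' (try body, no exception) → 'L' (after the try/except). Output: UDL

Answer: UDL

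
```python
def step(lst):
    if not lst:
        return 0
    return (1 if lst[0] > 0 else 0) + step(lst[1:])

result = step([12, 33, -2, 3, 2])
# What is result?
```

Count of positive elements in [12, 33, -2, 3, 2] = 4

Answer: 4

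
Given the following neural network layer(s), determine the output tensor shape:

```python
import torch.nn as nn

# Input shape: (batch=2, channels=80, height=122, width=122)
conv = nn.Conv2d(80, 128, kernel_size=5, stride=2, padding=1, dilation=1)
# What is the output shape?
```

Input: (2, 80, 122, 122) -> Output: (2, 128, 60, 60)

Answer: (2, 128, 60, 60)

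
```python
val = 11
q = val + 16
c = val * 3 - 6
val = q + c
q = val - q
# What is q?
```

Trace:
`val = 11` → val = 11
`q = val + 16` → q = 27
`c = val * 3 - 6` → c = 27
`val = q + c` → val = 54
`q = val - q` → q = 27
So q = 27

Answer: 27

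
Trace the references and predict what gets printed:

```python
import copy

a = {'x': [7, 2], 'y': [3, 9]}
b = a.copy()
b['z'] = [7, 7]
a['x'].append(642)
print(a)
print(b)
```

Key concept: shallow copy of dict with mutable values.
Step by step:
`a = {'x': [7, 2], 'y': [3, 9]}` → a = {'x': [7, 2], 'y': [3, 9]}
`b = a.copy()` → b = {'x': [7, 2], 'y': [3, 9]}
`b['z'] = [7, 7]` → b = {'x': [7, 2], 'y': [3, 9], 'z': [7, 7]}
`a['x'].append(642)` → a = {'x': [7, 2, 642], 'y': [3, 9]}; b = {'x': [7, 2, 642], 'y': [3, 9], 'z': [7, 7]}
`print(a)` → prints {'x': [7, 2, 642], 'y': [3, 9]}
`print(b)` → prints {'x': [7, 2, 642], 'y': [3, 9], 'z': [7, 7]}

Answer:
{'x': [7, 2, 642], 'y': [3, 9]}
{'x': [7, 2, 642], 'y': [3, 9], 'z': [7, 7]}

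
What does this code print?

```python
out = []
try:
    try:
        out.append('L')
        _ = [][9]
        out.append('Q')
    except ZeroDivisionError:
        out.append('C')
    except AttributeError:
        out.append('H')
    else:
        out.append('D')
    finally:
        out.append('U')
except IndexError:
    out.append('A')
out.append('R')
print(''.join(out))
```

Execution trace: 'L' (try body) → 'U' (finally) → 'A' (outer except IndexError) → 'R' (after the try/except). Output: LUAR

Answer: LUAR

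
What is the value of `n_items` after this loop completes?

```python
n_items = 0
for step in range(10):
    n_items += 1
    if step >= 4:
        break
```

Loop breaks when step reaches 4, n_items is 5
`n_items` takes the values: 0 → 1 → 2 → 3 → 4 → 5

Answer: 5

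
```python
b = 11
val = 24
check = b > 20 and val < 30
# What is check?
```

Trace:
`b = 11` → b = 11
`val = 24` → val = 24
`check = b > 20 and val < 30` → check = False
So check = False

Answer: False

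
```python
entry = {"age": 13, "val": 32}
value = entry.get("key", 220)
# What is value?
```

Trace:
`entry = {"age": 13, "val": 32}` → entry = {'age': 13, 'val': 32}
`value = entry.get("key", 220)` → value = 220
So value = 220

Answer: 220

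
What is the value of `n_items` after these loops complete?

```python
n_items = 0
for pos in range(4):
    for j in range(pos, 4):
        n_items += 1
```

Upper triangle: 4 + 3 + ... + 1
`n_items` takes the values: 0 → 1 → 2 → 3 → 4 → 5 → 6 → 7 → 8 → 9 → 10

Answer: 10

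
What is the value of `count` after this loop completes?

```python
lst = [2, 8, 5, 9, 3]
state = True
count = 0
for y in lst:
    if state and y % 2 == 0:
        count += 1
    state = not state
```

Count even values at even positions
`count` takes the values: 0 → 1

Answer: 1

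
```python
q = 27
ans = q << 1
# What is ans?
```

Trace:
`q = 27` → q = 27
`ans = q << 1` → ans = 54
So ans = 54

Answer: 54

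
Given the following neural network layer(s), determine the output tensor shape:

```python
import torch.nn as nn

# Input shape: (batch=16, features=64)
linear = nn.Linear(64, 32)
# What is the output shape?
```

Input: (16, 64) -> Output: (16, 32)

Answer: (16, 32)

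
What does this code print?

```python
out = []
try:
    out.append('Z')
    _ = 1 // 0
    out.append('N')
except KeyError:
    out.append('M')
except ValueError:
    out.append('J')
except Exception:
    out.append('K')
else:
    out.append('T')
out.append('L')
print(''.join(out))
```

Execution trace: 'Z' (try body) → 'K' (except Exception) → 'L' (after the try/except). Output: ZKL

Answer: ZKL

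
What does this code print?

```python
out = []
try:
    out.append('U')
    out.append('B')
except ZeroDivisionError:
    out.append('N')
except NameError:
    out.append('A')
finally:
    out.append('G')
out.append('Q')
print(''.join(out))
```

Execution trace: 'U' (try body) → 'B' (try body, no exception) → 'G' (finally) → 'Q' (after the try/except). Output: UBGQ

Answer: UBGQ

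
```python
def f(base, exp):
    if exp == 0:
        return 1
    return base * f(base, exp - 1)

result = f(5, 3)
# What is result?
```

f(5, 3) = 5 * 5 * 5 = 125

Answer: 125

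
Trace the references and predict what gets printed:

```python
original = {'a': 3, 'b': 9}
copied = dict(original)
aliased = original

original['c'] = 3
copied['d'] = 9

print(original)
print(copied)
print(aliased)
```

Key concept: dict() creates copy, assignment creates alias.
Step by step:
`original = {'a': 3, 'b': 9}` → original = {'a': 3, 'b': 9}
`copied = dict(original)` → copied = {'a': 3, 'b': 9}
`aliased = original` → aliased = {'a': 3, 'b': 9} (same object as original)
`original['c'] = 3` → original = {'a': 3, 'b': 9, 'c': 3} (same object as aliased); aliased = {'a': 3, 'b': 9, 'c': 3} (same object as original)
`copied['d'] = 9` → copied = {'a': 3, 'b': 9, 'd': 9}
`print(original)` → prints {'a': 3, 'b': 9, 'c': 3}
`print(copied)` → prints {'a': 3, 'b': 9, 'd': 9}
`print(aliased)` → prints {'a': 3, 'b': 9, 'c': 3}

Answer:
{'a': 3, 'b': 9, 'c': 3}
{'a': 3, 'b': 9, 'd': 9}
{'a': 3, 'b': 9, 'c': 3}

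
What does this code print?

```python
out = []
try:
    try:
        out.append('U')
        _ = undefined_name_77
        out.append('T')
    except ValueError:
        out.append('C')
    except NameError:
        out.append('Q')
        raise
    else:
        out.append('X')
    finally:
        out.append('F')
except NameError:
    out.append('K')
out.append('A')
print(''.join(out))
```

Execution trace: 'U' (inner try body) → 'Q' (inner except NameError) → 'F' (inner finally) → 'K' (outer except NameError) → 'A' (after the try/except). Output: UQFKA

Answer: UQFKA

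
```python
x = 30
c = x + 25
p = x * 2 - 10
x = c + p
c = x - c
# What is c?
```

Trace:
`x = 30` → x = 30
`c = x + 25` → c = 55
`p = x * 2 - 10` → p = 50
`x = c + p` → x = 105
`c = x - c` → c = 50
So c = 50

Answer: 50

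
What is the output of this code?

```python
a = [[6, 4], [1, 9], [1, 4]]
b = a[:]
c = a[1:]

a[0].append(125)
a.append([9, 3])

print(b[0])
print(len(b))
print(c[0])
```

Key concept: slice with nested mutation.
Step by step:
`a = [[6, 4], [1, 9], [1, 4]]` → a = [[6, 4], [1, 9], [1, 4]]
`b = a[:]` → b = [[6, 4], [1, 9], [1, 4]]
`c = a[1:]` → c = [[1, 9], [1, 4]]
`a[0].append(125)` → a = [[6, 4, 125], [1, 9], [1, 4]]; b = [[6, 4, 125], [1, 9], [1, 4]]
`a.append([9, 3])` → a = [[6, 4, 125], [1, 9], [1, 4], [9, 3]]
`print(b[0])` → prints [6, 4, 125]
`print(len(b))` → prints 3
`print(c[0])` → prints [1, 9]

Answer:
[6, 4, 125]
3
[1, 9]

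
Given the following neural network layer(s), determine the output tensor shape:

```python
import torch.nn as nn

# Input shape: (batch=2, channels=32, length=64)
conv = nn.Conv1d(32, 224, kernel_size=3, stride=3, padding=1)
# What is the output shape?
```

Input: (2, 32, 64) -> Output: (2, 224, 22)

Answer: (2, 224, 22)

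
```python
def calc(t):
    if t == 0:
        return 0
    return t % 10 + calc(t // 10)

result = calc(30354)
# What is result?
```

Sum of digits of 30354: 4 + 5 + 3 + 0 + 3 = 15

Answer: 15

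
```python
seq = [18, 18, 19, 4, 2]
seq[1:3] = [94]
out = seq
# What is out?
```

Trace:
`seq = [18, 18, 19, 4, 2]` → seq = [18, 18, 19, 4, 2]
`seq[1:3] = [94]` → seq = [18, 94, 4, 2]
`out = seq` → out = [18, 94, 4, 2]
So out = [18, 94, 4, 2]

Answer: [18, 94, 4, 2]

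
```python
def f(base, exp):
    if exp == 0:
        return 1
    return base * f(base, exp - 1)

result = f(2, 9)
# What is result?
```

f(2, 9) = 2 * 2 * 2 * 2 * 2 * 2 * 2 * 2 * 2 = 512

Answer: 512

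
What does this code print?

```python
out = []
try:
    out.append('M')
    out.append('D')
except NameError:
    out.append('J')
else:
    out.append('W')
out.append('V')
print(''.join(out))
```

Execution trace: 'M' (try body) → 'D' (try body, no exception) → 'W' (else) → 'V' (after the try/except). Output: MDWV

Answer: MDWV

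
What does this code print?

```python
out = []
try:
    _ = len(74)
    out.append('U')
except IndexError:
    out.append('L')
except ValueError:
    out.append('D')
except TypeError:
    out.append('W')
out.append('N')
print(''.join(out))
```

Execution trace: 'W' (except TypeError) → 'N' (after the try/except). Output: WN

Answer: WN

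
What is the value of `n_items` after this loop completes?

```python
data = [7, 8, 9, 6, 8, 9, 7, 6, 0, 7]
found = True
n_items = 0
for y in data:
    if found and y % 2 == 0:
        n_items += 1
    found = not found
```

Count even values at even positions
`n_items` takes the values: 0 → 1 → 2

Answer: 2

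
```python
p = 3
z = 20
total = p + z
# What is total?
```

Trace:
`p = 3` → p = 3
`z = 20` → z = 20
`total = p + z` → total = 23
So total = 23

Answer: 23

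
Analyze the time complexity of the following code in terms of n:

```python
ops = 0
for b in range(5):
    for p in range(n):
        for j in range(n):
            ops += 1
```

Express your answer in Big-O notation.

Each loop level contributes: 1 × n × n. Multiplying the contributions gives O(n^2).

Answer: O(n^2)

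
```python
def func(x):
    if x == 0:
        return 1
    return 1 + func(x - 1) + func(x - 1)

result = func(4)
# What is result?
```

func(x) = 1 + 2·func(x-1), func(0)=1. Closed form: (1+1)·2^4 - 1 = 31.

Answer: 31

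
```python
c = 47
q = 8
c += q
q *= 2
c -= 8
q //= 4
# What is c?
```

Trace:
`c = 47` → c = 47
`q = 8` → q = 8
`c += q` → c = 55
`q *= 2` → q = 16
`c -= 8` → c = 47
`q //= 4` → q = 4
So c = 47

Answer: 47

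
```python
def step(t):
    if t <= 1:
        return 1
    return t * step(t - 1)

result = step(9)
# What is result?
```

step(9) = 9 * 8 * 7 * 6 * 5 * 4 * 3 * 2 * 1 = 362880

Answer: 362880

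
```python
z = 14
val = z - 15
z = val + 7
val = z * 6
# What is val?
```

Trace:
`z = 14` → z = 14
`val = z - 15` → val = -1
`z = val + 7` → z = 6
`val = z * 6` → val = 36
So val = 36

Answer: 36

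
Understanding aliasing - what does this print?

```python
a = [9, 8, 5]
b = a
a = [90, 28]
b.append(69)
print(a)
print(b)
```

Key concept: rebinding vs mutation: a is rebound to a new list, b still points at the original.
Step by step:
`a = [9, 8, 5]` → a = [9, 8, 5]
`b = a` → b = [9, 8, 5] (same object as a)
`a = [90, 28]` → a = [90, 28]
`b.append(69)` → b = [9, 8, 5, 69]
`print(a)` → prints [90, 28]
`print(b)` → prints [9, 8, 5, 69]

Answer:
[90, 28]
[9, 8, 5, 69]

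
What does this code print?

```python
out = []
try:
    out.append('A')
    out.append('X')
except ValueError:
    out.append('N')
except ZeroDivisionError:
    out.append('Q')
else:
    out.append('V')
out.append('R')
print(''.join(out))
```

Execution trace: 'A' (try body) → 'X' (try body, no exception) → 'V' (else) → 'R' (after the try/except). Output: AXVR

Answer: AXVR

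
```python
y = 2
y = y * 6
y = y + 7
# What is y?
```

Trace:
`y = 2` → y = 2
`y = y * 6` → y = 12
`y = y + 7` → y = 19
So y = 19

Answer: 19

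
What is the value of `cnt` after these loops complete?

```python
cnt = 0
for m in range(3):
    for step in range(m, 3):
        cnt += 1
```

Upper triangle: 3 + 2 + ... + 1
`cnt` takes the values: 0 → 1 → 2 → 3 → 4 → 5 → 6

Answer: 6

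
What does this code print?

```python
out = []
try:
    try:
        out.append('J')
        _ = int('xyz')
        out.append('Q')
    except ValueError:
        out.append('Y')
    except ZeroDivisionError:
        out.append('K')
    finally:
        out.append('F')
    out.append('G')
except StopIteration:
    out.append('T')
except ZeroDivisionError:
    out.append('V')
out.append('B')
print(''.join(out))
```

Execution trace: 'J' (inner try body) → 'Y' (inner except ValueError) → 'F' (inner finally) → 'G' (try body, no exception) → 'B' (after the try/except). Output: JYFGB

Answer: JYFGB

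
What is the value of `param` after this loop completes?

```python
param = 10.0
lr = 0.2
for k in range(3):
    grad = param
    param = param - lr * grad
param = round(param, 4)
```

Gradient descent: w = 10.0 * (1 - 0.2)^3
`param` takes the values: 10.0 → 8.0 → 6.4 → 5.12

Answer: 5.12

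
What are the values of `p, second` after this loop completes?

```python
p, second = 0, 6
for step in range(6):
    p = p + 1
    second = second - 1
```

p goes 0→6, second goes 6→0
`p, second` takes the values: (0, 6) → (1, 6) → (1, 5) → (2, 5) → (2, 4) → (3, 4) → (3, 3) → (4, 3) → (4, 2) → (5, 2) → (5, 1) → (6, 1) → (6, 0)

Answer: 6, 0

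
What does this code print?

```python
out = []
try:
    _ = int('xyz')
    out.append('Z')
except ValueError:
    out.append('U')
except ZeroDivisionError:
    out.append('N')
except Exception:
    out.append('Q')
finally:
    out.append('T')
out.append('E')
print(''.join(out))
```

Execution trace: 'U' (except ValueError) → 'T' (finally) → 'E' (after the try/except). Output: UTE

Answer: UTE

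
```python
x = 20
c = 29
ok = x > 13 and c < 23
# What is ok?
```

Trace:
`x = 20` → x = 20
`c = 29` → c = 29
`ok = x > 13 and c < 23` → ok = False
So ok = False

Answer: False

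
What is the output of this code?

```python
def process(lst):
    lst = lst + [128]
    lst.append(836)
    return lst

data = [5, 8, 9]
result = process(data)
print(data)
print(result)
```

Key concept: rebinding parameter vs mutation.
Step by step:
`data = [5, 8, 9]` → data = [5, 8, 9]
`result = process(data)` → result = [5, 8, 9, 128, 836]
`print(data)` → prints [5, 8, 9]
`print(result)` → prints [5, 8, 9, 128, 836]

Answer:
[5, 8, 9]
[5, 8, 9, 128, 836]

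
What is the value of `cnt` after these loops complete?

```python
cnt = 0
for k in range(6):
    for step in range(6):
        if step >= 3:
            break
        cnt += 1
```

Inner breaks at 3, outer runs 6 times
`cnt` takes the values: 0 → 1 → 2 → 3 → 4 → 5 → 6 → 7 → 8 → 9 → 10 → 11 → 12 → 13 → 14 → 15 → 16 → 17 → 18

Answer: 18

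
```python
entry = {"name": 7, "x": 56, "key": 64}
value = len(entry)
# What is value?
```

Trace:
`entry = {"name": 7, "x": 56, "key": 64}` → entry = {'name': 7, 'x': 56, 'key': 64}
`value = len(entry)` → value = 3
So value = 3

Answer: 3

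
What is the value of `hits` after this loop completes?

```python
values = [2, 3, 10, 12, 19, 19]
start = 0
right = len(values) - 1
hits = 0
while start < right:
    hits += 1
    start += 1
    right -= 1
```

Iterations until pointers meet (list length 6)
`hits` takes the values: 0 → 1 → 2 → 3

Answer: 3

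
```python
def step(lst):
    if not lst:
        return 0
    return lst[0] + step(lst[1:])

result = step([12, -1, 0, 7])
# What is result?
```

12 + (-1) + 0 + 7 + 0 = 18

Answer: 18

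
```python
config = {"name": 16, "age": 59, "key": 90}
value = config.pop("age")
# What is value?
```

Trace:
`config = {"name": 16, "age": 59, "key": 90}` → config = {'name': 16, 'age': 59, 'key': 90}
`value = config.pop("age")` → config = {'name': 16, 'key': 90}; value = 59
So value = 59

Answer: 59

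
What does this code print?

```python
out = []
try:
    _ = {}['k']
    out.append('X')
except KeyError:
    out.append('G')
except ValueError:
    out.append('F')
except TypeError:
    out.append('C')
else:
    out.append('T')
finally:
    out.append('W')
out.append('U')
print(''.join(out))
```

Execution trace: 'G' (except KeyError) → 'W' (finally) → 'U' (after the try/except). Output: GWU

Answer: GWU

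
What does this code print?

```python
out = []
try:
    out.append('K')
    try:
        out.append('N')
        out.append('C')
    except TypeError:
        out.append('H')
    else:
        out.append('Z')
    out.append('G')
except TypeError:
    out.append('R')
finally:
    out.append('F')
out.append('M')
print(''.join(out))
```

Execution trace: 'K' (try body) → 'N' (inner try body) → 'C' (inner try body, no exception) → 'Z' (inner else) → 'G' (try body, no exception) → 'F' (finally) → 'M' (after the try/except). Output: KNCZGFM

Answer: KNCZGFM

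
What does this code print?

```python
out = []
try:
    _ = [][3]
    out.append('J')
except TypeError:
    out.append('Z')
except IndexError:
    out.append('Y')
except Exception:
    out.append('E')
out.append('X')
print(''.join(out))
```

Execution trace: 'Y' (except IndexError) → 'X' (after the try/except). Output: YX

Answer: YX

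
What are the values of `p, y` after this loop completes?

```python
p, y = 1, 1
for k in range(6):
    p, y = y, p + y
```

Fibonacci: after 6 iterations
`p, y` takes the values: (1, 1) → (1, 2) → (2, 3) → (3, 5) → (5, 8) → (8, 13) → (13, 21)

Answer: 13, 21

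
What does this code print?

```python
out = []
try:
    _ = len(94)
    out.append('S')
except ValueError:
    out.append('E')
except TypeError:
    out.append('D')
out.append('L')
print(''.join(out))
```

Execution trace: 'D' (except TypeError) → 'L' (after the try/except). Output: DL

Answer: DL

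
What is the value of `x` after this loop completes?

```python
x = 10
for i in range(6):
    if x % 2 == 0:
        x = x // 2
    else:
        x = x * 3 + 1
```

Collatz-style transformation from 10
`x` takes the values: 10 → 5 → 16 → 8 → 4 → 2 → 1

Answer: 1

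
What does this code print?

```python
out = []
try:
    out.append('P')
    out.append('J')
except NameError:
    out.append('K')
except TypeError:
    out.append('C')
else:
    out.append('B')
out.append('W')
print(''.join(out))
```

Execution trace: 'P' (try body) → 'J' (try body, no exception) → 'B' (else) → 'W' (after the try/except). Output: PJBW

Answer: PJBW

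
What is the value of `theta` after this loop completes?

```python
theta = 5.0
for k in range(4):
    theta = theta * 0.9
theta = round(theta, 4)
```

Exponential decay: 5.0 * 0.9^4
`theta` takes the values: 5.0 → 4.5 → 4.05 → 3.645 → 3.2805

Answer: 3.2805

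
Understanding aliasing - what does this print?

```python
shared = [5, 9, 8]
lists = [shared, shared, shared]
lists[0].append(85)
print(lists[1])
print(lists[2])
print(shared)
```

Key concept: list of same reference.
Step by step:
`shared = [5, 9, 8]` → shared = [5, 9, 8]
`lists = [shared, shared, shared]` → lists = [[5, 9, 8], [5, 9, 8], [5, 9, 8]]
`lists[0].append(85)` → shared = [5, 9, 8, 85]; lists = [[5, 9, 8, 85], [5, 9, 8, 85], [5, 9, 8, 85]]
`print(lists[1])` → prints [5, 9, 8, 85]
`print(lists[2])` → prints [5, 9, 8, 85]
`print(shared)` → prints [5, 9, 8, 85]

Answer:
[5, 9, 8, 85]
[5, 9, 8, 85]
[5, 9, 8, 85]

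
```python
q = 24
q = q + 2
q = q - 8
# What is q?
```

Trace:
`q = 24` → q = 24
`q = q + 2` → q = 26
`q = q - 8` → q = 18
So q = 18

Answer: 18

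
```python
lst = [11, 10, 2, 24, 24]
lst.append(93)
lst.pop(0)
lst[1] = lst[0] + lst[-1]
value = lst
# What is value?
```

Trace:
`lst = [11, 10, 2, 24, 24]` → lst = [11, 10, 2, 24, 24]
`lst.append(93)` → lst = [11, 10, 2, 24, 24, 93]
`lst.pop(0)` → lst = [10, 2, 24, 24, 93]
`lst[1] = lst[0] + lst[-1]` → lst = [10, 103, 24, 24, 93]
`value = lst` → value = [10, 103, 24, 24, 93]
So value = [10, 103, 24, 24, 93]

Answer: [10, 103, 24, 24, 93]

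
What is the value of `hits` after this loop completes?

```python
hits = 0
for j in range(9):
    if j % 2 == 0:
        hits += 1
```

Count numbers divisible by 2 in range(9)
`hits` takes the values: 0 → 1 → 2 → 3 → 4 → 5

Answer: 5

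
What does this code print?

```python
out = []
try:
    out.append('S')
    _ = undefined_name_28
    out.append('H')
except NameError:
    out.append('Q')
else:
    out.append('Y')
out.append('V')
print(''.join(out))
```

Execution trace: 'S' (try body) → 'Q' (except NameError) → 'V' (after the try/except). Output: SQV

Answer: SQV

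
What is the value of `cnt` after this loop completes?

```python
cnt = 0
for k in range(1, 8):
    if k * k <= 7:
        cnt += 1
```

Count numbers where k² ≤ 7
`cnt` takes the values: 0 → 1 → 2

Answer: 2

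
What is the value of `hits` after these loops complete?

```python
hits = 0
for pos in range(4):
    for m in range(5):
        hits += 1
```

4 * 5 = 20
`hits` takes the values: 0 → 1 → 2 → 3 → 4 → 5 → 6 → 7 → 8 → 9 → 10 → 11 → 12 → 13 → 14 → 15 → 16 → 17 → 18 → 19 → 20

Answer: 20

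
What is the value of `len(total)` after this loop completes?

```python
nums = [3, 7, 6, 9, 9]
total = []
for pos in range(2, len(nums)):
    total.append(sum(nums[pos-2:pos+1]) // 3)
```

Number of 3-element averages
`total` takes the values: [] → [5] → [5, 7] → [5, 7, 8]
So `len(total)` = 3

Answer: 3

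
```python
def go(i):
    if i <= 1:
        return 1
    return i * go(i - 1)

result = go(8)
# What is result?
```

go(8) = 8 * 7 * 6 * 5 * 4 * 3 * 2 * 1 = 40320

Answer: 40320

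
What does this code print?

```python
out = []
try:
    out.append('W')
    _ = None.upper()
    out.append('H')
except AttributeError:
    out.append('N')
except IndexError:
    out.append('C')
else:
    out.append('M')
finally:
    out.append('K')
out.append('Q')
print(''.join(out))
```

Execution trace: 'W' (try body) → 'N' (except AttributeError) → 'K' (finally) → 'Q' (after the try/except). Output: WNKQ

Answer: WNKQ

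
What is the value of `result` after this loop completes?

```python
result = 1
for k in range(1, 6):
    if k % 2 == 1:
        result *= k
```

Product of odd numbers 1 to 5
`result` takes the values: 1 → 3 → 15

Answer: 15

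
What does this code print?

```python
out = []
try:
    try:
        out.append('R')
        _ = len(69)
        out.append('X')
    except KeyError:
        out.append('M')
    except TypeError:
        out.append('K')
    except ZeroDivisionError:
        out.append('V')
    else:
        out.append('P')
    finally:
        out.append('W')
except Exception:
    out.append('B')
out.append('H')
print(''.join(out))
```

Execution trace: 'R' (inner try body) → 'K' (inner except TypeError) → 'W' (inner finally) → 'H' (after the try/except). Output: RKWH

Answer: RKWH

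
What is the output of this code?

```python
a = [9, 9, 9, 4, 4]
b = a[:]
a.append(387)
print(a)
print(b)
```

Key concept: slice [:] creates copy.
Step by step:
`a = [9, 9, 9, 4, 4]` → a = [9, 9, 9, 4, 4]
`b = a[:]` → b = [9, 9, 9, 4, 4]
`a.append(387)` → a = [9, 9, 9, 4, 4, 387]
`print(a)` → prints [9, 9, 9, 4, 4, 387]
`print(b)` → prints [9, 9, 9, 4, 4]

Answer:
[9, 9, 9, 4, 4, 387]
[9, 9, 9, 4, 4]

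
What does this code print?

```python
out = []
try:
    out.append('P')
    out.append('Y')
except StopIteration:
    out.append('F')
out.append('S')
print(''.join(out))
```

Execution trace: 'P' (try body) → 'Y' (try body, no exception) → 'S' (after the try/except). Output: PYS

Answer: PYS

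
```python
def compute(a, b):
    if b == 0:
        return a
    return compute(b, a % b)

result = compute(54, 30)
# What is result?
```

compute(54, 30) -> compute(30, 24) -> compute(24, 6) -> compute(6, 0) -> 6

Answer: 6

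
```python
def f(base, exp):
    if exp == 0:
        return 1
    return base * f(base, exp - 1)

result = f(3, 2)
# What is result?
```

f(3, 2) = 3 * 3 = 9

Answer: 9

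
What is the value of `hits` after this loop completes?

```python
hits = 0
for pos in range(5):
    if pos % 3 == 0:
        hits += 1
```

Count numbers divisible by 3 in range(5)
`hits` takes the values: 0 → 1 → 2

Answer: 2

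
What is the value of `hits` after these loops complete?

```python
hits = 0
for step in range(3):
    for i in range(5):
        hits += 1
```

3 * 5 = 15
`hits` takes the values: 0 → 1 → 2 → 3 → 4 → 5 → 6 → 7 → 8 → 9 → 10 → 11 → 12 → 13 → 14 → 15

Answer: 15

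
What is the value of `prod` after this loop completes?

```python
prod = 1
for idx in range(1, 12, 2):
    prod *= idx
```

Product of 1, 3, 5, ... up to 11
`prod` takes the values: 1 → 3 → 15 → 105 → 945 → 10395

Answer: 10395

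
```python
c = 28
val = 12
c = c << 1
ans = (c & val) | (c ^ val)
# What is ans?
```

Trace:
`c = 28` → c = 28
`val = 12` → val = 12
`c = c << 1` → c = 56
`ans = (c & val) | (c ^ val)` → ans = 60
So ans = 60

Answer: 60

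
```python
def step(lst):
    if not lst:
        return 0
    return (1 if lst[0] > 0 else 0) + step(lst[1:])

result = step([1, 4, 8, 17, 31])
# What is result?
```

Count of positive elements in [1, 4, 8, 17, 31] = 5

Answer: 5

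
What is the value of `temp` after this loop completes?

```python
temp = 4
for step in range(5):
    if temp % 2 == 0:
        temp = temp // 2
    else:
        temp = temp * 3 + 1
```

Collatz-style transformation from 4
`temp` takes the values: 4 → 2 → 1 → 4 → 2 → 1

Answer: 1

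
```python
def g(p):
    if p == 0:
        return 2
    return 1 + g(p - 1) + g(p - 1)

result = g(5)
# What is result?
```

g(p) = 1 + 2·g(p-1), g(0)=2. Closed form: (2+1)·2^5 - 1 = 95.

Answer: 95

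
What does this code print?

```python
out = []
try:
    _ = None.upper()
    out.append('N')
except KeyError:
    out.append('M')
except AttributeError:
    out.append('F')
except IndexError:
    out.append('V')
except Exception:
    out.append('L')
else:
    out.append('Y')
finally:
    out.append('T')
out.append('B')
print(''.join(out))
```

Execution trace: 'F' (except AttributeError) → 'T' (finally) → 'B' (after the try/except). Output: FTB

Answer: FTB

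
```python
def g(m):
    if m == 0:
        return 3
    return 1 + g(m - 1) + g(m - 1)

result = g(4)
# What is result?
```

g(m) = 1 + 2·g(m-1), g(0)=3. Closed form: (3+1)·2^4 - 1 = 63.

Answer: 63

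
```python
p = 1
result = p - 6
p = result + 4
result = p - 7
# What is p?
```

Trace:
`p = 1` → p = 1
`result = p - 6` → result = -5
`p = result + 4` → p = -1
`result = p - 7` → result = -8
So p = -1

Answer: -1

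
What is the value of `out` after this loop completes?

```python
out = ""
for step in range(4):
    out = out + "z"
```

Repeat 'z' 4 times
`out` takes the values: "" → "z" → "zz" → "zzz" → "zzzz"

Answer: "zzzz"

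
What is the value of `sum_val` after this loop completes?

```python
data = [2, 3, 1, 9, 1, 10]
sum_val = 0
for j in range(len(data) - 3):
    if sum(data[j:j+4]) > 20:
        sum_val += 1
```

Count windows with sum > 20
`sum_val` takes the values: 0 → 1

Answer: 1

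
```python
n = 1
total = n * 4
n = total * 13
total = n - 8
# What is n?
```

Trace:
`n = 1` → n = 1
`total = n * 4` → total = 4
`n = total * 13` → n = 52
`total = n - 8` → total = 44
So n = 52

Answer: 52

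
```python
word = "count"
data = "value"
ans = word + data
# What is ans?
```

Trace:
`word = "count"` → word = 'count'
`data = "value"` → data = 'value'
`ans = word + data` → ans = 'countvalue'
So ans = 'countvalue'

Answer: 'countvalue'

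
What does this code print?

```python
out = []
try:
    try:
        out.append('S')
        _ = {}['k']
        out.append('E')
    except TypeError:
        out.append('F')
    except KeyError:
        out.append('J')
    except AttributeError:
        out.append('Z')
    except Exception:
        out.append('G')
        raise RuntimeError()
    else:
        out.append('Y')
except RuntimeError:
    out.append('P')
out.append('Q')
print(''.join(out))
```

Execution trace: 'S' (inner try body) → 'J' (inner except KeyError) → 'Q' (after the try/except). Output: SJQ

Answer: SJQ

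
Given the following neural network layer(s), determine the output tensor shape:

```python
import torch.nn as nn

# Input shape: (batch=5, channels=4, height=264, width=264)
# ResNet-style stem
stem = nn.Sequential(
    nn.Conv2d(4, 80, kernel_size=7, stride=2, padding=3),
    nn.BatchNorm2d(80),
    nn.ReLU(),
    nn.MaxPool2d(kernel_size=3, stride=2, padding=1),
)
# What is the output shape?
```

Input: (5, 4, 264, 264) -> after Conv2d 7x7 stride=2: (5, 80, 132, 132) -> Output: (5, 80, 66, 66)

Answer: (5, 80, 66, 66)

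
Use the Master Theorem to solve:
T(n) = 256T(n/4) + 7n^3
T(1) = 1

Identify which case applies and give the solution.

a=256, b=4, f(n)=7n^3. log_4(256) = 4. Since c=3 < 4, Case 1 applies: T(n) = Θ(n^log_b(a)) = O(n^4).

Answer: O(n^4) - Case 1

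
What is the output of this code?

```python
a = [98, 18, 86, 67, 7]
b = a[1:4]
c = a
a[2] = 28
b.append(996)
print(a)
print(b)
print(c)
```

Key concept: slice vs alias.
Step by step:
`a = [98, 18, 86, 67, 7]` → a = [98, 18, 86, 67, 7]
`b = a[1:4]` → b = [18, 86, 67]
`c = a` → c = [98, 18, 86, 67, 7] (same object as a)
`a[2] = 28` → a = [98, 18, 28, 67, 7] (same object as c); c = [98, 18, 28, 67, 7] (same object as a)
`b.append(996)` → b = [18, 86, 67, 996]
`print(a)` → prints [98, 18, 28, 67, 7]
`print(b)` → prints [18, 86, 67, 996]
`print(c)` → prints [98, 18, 28, 67, 7]

Answer:
[98, 18, 28, 67, 7]
[18, 86, 67, 996]
[98, 18, 28, 67, 7]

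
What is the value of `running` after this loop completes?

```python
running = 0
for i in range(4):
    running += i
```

Sum of 0 to 3 = 6
`running` takes the values: 0 → 1 → 3 → 6

Answer: 6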